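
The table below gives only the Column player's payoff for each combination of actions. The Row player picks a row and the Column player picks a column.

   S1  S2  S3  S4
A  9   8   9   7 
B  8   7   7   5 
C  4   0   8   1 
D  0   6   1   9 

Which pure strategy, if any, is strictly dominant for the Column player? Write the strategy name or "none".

none

S1 fails to dominate S2 at D (0<6).
S2 fails to dominate S1 at A (8<9).
S3 fails to dominate S1 at A (9=9).
S4 fails to dominate S1 at A (7<9).
No single strategy dominates all the others.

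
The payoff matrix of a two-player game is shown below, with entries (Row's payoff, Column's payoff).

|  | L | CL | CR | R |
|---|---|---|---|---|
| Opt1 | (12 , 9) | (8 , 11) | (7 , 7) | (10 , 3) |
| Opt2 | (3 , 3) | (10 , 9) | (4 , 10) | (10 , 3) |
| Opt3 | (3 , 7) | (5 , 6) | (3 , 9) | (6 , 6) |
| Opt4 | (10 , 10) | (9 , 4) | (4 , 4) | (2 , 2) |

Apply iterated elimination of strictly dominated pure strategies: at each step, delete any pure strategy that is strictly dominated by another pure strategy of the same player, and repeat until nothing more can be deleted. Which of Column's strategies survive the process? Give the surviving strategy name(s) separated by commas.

L, CL, CR

Row's strategy Opt3 is strictly dominated by Opt1 (L: 12>3, CL: 8>5, CR: 7>3, R: 10>6) and is removed.
Column R is eliminated: CL beats it against every remaining row (Opt1: 11>3, Opt2: 9>3, Opt4: 4>2).
Among the remaining strategies, none is strictly dominated by another pure strategy of the same player, so the elimination stops.
Surviving strategies — Row: {Opt1, Opt2, Opt4}; Column: {L, CL, CR}.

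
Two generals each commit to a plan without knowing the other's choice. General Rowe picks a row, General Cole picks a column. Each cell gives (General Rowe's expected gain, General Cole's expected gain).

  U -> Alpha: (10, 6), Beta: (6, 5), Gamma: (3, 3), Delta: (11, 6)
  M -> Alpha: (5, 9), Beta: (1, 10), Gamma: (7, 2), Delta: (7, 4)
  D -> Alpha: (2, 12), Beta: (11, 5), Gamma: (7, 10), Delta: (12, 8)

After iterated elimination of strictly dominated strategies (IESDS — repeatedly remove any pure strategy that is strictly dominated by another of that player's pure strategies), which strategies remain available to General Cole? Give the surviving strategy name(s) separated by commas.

General Cole's strategy Gamma is strictly dominated by Alpha (U: 6>3, M: 9>2, D: 12>10) and is removed.
Row M is eliminated: U beats it against every remaining column (Alpha: 10>5, Beta: 6>1, Delta: 11>7).
General Cole's strategy Beta is strictly dominated by Alpha (U: 6>5, D: 12>5) and is removed.
Among the remaining strategies, none is strictly dominated by another pure strategy of the same player, so the elimination stops.
Surviving strategies — General Rowe: {U, D}; General Cole: {Alpha, Delta}.

Alpha, Delta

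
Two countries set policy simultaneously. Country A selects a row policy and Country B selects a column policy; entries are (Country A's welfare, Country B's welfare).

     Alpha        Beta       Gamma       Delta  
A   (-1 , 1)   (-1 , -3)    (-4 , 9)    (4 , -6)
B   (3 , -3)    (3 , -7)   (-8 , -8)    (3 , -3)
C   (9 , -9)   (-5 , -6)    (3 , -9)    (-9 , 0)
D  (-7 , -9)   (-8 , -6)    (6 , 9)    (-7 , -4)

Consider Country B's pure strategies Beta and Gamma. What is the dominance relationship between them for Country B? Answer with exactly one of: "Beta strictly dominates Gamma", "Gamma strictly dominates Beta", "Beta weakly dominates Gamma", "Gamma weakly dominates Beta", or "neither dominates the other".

Beta's payoffs vs Gamma's, by Country A's action — A: -3<9, B: -7>-8, C: -6>-9, D: -6<9.
Beta does better at B, C but worse at A, D; neither strategy dominates the other.

neither dominates the other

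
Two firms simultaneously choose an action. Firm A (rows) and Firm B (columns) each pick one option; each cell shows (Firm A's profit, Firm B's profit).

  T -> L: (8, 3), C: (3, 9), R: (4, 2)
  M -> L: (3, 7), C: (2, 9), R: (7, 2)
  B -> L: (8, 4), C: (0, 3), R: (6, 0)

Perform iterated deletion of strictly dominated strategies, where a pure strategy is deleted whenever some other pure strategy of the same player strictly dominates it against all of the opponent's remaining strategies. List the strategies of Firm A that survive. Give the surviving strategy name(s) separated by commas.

T, B

Firm B's strategy R is strictly dominated by L (T: 3>2, M: 7>2, B: 4>0) and is removed.
Firm A's strategy M is strictly dominated by T (L: 8>3, C: 3>2) and is removed.
Among the remaining strategies, none is strictly dominated by another pure strategy of the same player, so the elimination stops.
Surviving strategies — Firm A: {T, B}; Firm B: {L, C}.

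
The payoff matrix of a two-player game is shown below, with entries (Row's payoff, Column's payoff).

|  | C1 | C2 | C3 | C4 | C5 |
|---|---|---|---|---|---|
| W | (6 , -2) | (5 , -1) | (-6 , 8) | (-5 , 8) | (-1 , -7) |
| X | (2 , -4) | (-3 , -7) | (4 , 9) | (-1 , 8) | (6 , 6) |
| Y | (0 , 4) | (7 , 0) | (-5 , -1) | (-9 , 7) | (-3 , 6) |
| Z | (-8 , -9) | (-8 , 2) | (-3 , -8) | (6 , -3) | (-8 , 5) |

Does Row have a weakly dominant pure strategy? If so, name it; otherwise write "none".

none

W fails to dominate X at C3 (-6<4).
X fails to dominate W at C1 (2<6).
Y fails to dominate W at C1 (0<6).
Z fails to dominate W at C1 (-8<6).
No single strategy dominates all the others.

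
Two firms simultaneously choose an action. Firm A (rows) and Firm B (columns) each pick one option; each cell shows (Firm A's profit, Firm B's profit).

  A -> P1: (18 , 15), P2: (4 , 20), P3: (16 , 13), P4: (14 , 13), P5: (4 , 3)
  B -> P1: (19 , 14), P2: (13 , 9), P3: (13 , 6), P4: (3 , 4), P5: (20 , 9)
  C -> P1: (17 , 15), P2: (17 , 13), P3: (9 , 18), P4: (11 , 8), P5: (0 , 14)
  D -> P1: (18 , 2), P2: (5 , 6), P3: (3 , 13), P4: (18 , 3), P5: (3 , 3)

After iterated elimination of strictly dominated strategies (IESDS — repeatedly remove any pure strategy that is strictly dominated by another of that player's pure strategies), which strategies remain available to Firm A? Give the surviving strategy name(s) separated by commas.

A, B, C

Firm B's strategy P4 is strictly dominated by P2 (A: 20>13, B: 9>4, C: 13>8, D: 6>3) and is removed.
For Firm A, B strictly dominates D on the remaining columns (P1: 19>18, P2: 13>5, P3: 13>3, P5: 20>3); eliminate D.
Column P5 is eliminated: P1 beats it against every remaining row (A: 15>3, B: 14>9, C: 15>14).
Among the remaining strategies, none is strictly dominated by another pure strategy of the same player, so the elimination stops.
Surviving strategies — Firm A: {A, B, C}; Firm B: {P1, P2, P3}.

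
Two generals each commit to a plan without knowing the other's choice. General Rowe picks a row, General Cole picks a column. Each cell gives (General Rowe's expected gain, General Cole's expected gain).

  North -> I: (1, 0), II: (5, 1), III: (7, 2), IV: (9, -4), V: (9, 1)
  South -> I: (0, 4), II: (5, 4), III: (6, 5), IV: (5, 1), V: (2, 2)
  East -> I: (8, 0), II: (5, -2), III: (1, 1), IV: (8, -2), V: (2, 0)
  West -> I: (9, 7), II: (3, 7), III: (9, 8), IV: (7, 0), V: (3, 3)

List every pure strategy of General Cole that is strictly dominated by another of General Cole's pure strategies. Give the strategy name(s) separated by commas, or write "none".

I, II, IV, V

III strictly dominates I — North: 2>0, South: 5>4, East: 1>0, West: 8>7.
III strictly dominates II — North: 2>1, South: 5>4, East: 1>-2, West: 8>7.
III: no other strategy beats it everywhere (I at North (2>0); II at North (2>1); IV at North (2>-4); V at North (2>1)).
IV is strictly dominated by I (North: 0>-4, South: 4>1, East: 0>-2, West: 7>0).
V is strictly dominated by III (North: 2>1, South: 5>2, East: 1>0, West: 8>3).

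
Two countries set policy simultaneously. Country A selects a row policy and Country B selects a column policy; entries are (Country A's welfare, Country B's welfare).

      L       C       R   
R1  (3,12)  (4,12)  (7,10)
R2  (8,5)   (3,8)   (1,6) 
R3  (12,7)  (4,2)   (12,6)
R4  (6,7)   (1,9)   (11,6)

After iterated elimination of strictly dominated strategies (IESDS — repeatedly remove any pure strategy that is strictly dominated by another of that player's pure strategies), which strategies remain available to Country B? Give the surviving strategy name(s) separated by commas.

L, C

Row R2 is eliminated: R3 beats it against every remaining column (L: 12>8, C: 4>3, R: 12>1).
Row R4 is eliminated: R3 beats it against every remaining column (L: 12>6, C: 4>1, R: 12>11).
For Country B, L strictly dominates R on the remaining rows (R1: 12>10, R3: 7>6); eliminate R.
Among the remaining strategies, none is strictly dominated by another pure strategy of the same player, so the elimination stops.
Surviving strategies — Country A: {R1, R3}; Country B: {L, C}.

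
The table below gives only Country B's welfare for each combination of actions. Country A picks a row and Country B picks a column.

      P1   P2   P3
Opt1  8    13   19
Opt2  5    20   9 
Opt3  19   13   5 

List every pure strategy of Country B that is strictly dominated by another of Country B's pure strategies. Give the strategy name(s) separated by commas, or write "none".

P1: no other strategy beats it everywhere (P2 at Opt3 (19>13); P3 at Opt3 (19>5)).
P2: no other strategy beats it everywhere (P1 at Opt1 (13>8); P3 at Opt2 (20>9)).
P3: no other strategy beats it everywhere (P1 at Opt1 (19>8); P2 at Opt1 (19>13)).

none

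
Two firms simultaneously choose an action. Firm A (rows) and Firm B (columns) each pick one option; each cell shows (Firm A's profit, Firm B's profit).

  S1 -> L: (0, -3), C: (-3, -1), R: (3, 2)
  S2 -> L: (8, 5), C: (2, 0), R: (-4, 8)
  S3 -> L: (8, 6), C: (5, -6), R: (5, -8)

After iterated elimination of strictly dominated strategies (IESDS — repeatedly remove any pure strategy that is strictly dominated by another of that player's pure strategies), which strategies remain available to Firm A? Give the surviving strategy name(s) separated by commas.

Firm A's strategy S1 is strictly dominated by S3 (L: 8>0, C: 5>-3, R: 5>3) and is removed.
Firm B's strategy C is strictly dominated by L (S2: 5>0, S3: 6>-6) and is removed.
Among the remaining strategies, none is strictly dominated by another pure strategy of the same player, so the elimination stops.
Surviving strategies — Firm A: {S2, S3}; Firm B: {L, R}.

S2, S3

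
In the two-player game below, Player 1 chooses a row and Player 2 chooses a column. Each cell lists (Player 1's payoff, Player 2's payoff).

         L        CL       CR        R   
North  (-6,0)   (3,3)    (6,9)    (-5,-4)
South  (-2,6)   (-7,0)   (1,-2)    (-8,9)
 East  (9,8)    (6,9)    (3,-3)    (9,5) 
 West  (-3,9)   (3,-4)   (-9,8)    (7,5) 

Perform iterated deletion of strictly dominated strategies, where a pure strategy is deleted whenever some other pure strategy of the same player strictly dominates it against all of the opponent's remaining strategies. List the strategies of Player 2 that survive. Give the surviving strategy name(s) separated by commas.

CL, CR

Player 1's strategy South is strictly dominated by East (L: 9>-2, CL: 6>-7, CR: 3>1, R: 9>-8) and is removed.
Row West is eliminated: East beats it against every remaining column (L: 9>-3, CL: 6>3, CR: 3>-9, R: 9>7).
Column L is eliminated: CL beats it against every remaining row (North: 3>0, East: 9>8).
For Player 2, CL strictly dominates R on the remaining rows (North: 3>-4, East: 9>5); eliminate R.
Among the remaining strategies, none is strictly dominated by another pure strategy of the same player, so the elimination stops.
Surviving strategies — Player 1: {North, East}; Player 2: {CL, CR}.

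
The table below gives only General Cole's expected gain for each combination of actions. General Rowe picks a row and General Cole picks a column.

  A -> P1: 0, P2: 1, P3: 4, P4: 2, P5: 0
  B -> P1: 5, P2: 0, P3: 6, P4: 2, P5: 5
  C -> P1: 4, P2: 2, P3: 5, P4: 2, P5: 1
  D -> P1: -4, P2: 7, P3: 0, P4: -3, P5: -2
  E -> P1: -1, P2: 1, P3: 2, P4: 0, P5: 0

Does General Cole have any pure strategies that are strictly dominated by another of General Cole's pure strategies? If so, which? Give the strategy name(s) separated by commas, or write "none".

P3 strictly dominates P1 — A: 4>0, B: 6>5, C: 5>4, D: 0>-4, E: 2>-1.
P2 is not dominated — it holds its own against P1 at A (1>0); P3 at D (7>0); P4 at C (2=2); P5 at A (1>0).
P3: no other strategy beats it everywhere (P1 at A (4>0); P2 at A (4>1); P4 at A (4>2); P5 at A (4>0)).
P3 strictly dominates P4 — A: 4>2, B: 6>2, C: 5>2, D: 0>-3, E: 2>0.
P3 strictly dominates P5 — A: 4>0, B: 6>5, C: 5>1, D: 0>-2, E: 2>0.

P1, P4, P5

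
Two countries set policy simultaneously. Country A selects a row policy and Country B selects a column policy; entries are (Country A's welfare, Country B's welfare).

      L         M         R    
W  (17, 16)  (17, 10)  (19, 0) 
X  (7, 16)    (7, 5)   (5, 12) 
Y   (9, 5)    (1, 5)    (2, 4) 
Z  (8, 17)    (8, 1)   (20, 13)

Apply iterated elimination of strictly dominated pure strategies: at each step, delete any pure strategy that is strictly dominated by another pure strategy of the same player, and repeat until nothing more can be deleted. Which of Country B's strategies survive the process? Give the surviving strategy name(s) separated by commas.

L

Row X is eliminated: W beats it against every remaining column (L: 17>7, M: 17>7, R: 19>5).
For Country A, W strictly dominates Y on the remaining columns (L: 17>9, M: 17>1, R: 19>2); eliminate Y.
Column M is eliminated: L beats it against every remaining row (W: 16>10, Z: 17>1).
Column R is eliminated: L beats it against every remaining row (W: 16>0, Z: 17>13).
For Country A, W strictly dominates Z on the remaining columns (L: 17>8); eliminate Z.
Among the remaining strategies, none is strictly dominated by another pure strategy of the same player, so the elimination stops.
Surviving strategies — Country A: {W}; Country B: {L}.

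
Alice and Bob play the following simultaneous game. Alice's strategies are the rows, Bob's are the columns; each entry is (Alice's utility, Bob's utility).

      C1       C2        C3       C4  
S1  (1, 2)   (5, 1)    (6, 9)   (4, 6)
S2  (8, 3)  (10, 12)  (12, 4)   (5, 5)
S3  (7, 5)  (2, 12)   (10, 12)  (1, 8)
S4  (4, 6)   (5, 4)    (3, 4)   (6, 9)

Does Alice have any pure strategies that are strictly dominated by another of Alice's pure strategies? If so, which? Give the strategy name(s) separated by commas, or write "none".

S1, S3

S2 strictly dominates S1 — C1: 8>1, C2: 10>5, C3: 12>6, C4: 5>4.
Nothing dominates S2: S1 at C1 (8>1); S3 at C1 (8>7); S4 at C1 (8>4).
S3 is strictly dominated by S2 (C1: 8>7, C2: 10>2, C3: 12>10, C4: 5>1).
S4 is not dominated — it holds its own against S1 at C1 (4>1); S2 at C4 (6>5); S3 at C2 (5>2).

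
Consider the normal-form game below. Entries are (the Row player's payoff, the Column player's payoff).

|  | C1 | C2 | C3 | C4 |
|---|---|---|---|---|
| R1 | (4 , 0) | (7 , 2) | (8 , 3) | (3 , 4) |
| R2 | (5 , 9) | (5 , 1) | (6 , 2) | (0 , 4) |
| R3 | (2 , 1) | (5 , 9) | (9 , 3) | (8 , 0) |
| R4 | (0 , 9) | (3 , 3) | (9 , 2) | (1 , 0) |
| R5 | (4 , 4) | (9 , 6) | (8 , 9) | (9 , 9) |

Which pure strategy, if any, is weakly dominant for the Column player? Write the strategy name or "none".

C1 fails to dominate C2 at R1 (0<2).
C2 fails to dominate C1 at R2 (1<9).
C3 fails to dominate C1 at R2 (2<9).
C4 fails to dominate C1 at R2 (4<9).
No single strategy dominates all the others.

none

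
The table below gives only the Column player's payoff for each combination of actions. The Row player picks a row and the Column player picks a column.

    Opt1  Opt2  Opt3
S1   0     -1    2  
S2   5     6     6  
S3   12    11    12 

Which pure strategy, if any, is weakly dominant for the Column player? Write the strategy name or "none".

Opt3 vs Opt1: S1: 2>0, S2: 6>5, S3: 12=12.
Opt3 vs Opt2: S1: 2>-1, S2: 6=6, S3: 12>11.
Opt3 is at least as good as every other strategy against every opponent action, so it is weakly dominant.

Opt3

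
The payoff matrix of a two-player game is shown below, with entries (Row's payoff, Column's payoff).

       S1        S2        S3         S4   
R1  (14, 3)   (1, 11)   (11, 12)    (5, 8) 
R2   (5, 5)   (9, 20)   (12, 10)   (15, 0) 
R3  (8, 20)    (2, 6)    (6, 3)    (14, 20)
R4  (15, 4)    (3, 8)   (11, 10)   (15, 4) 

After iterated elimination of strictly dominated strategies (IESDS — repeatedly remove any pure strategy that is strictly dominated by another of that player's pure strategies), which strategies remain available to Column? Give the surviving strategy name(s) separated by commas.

Row R3 is eliminated: R4 beats it against every remaining column (S1: 15>8, S2: 3>2, S3: 11>6, S4: 15>14).
For Column, S2 strictly dominates S1 on the remaining rows (R1: 11>3, R2: 20>5, R4: 8>4); eliminate S1.
Row R1 is eliminated: R2 beats it against every remaining column (S2: 9>1, S3: 12>11, S4: 15>5).
Column's strategy S4 is strictly dominated by S2 (R2: 20>0, R4: 8>4) and is removed.
Row R4 is eliminated: R2 beats it against every remaining column (S2: 9>3, S3: 12>11).
Column's strategy S3 is strictly dominated by S2 (R2: 20>10) and is removed.
Among the remaining strategies, none is strictly dominated by another pure strategy of the same player, so the elimination stops.
Surviving strategies — Row: {R2}; Column: {S2}.

S2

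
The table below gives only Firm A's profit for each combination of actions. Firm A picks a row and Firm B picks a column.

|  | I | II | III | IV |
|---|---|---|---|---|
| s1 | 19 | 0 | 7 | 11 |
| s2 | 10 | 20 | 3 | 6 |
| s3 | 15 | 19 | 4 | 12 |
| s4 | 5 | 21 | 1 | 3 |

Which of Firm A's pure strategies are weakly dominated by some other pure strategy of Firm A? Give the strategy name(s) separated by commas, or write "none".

none

s1 is not dominated — it holds its own against s2 at I (19>10); s3 at I (19>15); s4 at I (19>5).
s2: no other strategy beats it everywhere (s1 at II (20>0); s3 at II (20>19); s4 at I (10>5)).
s3 is not dominated — it holds its own against s1 at II (19>0); s2 at I (15>10); s4 at I (15>5).
s4 is not dominated — it holds its own against s1 at II (21>0); s2 at II (21>20); s3 at II (21>19).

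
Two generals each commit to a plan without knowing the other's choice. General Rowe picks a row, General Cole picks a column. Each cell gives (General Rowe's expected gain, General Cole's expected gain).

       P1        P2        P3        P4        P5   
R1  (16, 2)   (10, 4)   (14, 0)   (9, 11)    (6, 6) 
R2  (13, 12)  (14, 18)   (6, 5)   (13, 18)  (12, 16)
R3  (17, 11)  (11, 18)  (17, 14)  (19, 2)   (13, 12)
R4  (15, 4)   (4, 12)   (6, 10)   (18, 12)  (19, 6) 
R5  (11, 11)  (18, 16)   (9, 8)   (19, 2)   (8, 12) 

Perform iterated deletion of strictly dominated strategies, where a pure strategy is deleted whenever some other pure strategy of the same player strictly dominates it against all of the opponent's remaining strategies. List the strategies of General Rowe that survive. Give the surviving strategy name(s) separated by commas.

R5

General Rowe's strategy R1 is strictly dominated by R3 (P1: 17>16, P2: 11>10, P3: 17>14, P4: 19>9, P5: 13>6) and is removed.
General Cole's strategy P1 is strictly dominated by P2 (R2: 18>12, R3: 18>11, R4: 12>4, R5: 16>11) and is removed.
Column P3 is eliminated: P2 beats it against every remaining row (R2: 18>5, R3: 18>14, R4: 12>10, R5: 16>8).
General Cole's strategy P5 is strictly dominated by P2 (R2: 18>16, R3: 18>12, R4: 12>6, R5: 16>12) and is removed.
For General Rowe, R5 strictly dominates R2 on the remaining columns (P2: 18>14, P4: 19>13); eliminate R2.
General Rowe's strategy R4 is strictly dominated by R3 (P2: 11>4, P4: 19>18) and is removed.
Column P4 is eliminated: P2 beats it against every remaining row (R3: 18>2, R5: 16>2).
Row R3 is eliminated: R5 beats it against every remaining column (P2: 18>11).
Among the remaining strategies, none is strictly dominated by another pure strategy of the same player, so the elimination stops.
Surviving strategies — General Rowe: {R5}; General Cole: {P2}.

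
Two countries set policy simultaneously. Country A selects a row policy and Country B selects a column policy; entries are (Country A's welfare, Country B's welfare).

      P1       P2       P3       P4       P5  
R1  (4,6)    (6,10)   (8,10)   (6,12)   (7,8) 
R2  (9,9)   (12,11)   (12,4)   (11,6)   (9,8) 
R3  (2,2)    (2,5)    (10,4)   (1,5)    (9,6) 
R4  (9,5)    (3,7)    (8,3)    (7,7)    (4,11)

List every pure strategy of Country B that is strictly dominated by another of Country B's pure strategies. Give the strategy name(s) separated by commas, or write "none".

P1, P3

P1: dominated, since P2 does at least as well everywhere (R1: 10>6, R2: 11>9, R3: 5>2, R4: 7>5).
Nothing dominates P2: P1 at R1 (10>6); P3 at R1 (10=10); P4 at R2 (11>6); P5 at R1 (10>8).
P3: dominated, since P4 does at least as well everywhere (R1: 12>10, R2: 6>4, R3: 5>4, R4: 7>3).
P4 is not dominated — it holds its own against P1 at R1 (12>6); P2 at R1 (12>10); P3 at R1 (12>10); P5 at R1 (12>8).
Nothing dominates P5: P1 at R1 (8>6); P2 at R3 (6>5); P3 at R2 (8>4); P4 at R2 (8>6).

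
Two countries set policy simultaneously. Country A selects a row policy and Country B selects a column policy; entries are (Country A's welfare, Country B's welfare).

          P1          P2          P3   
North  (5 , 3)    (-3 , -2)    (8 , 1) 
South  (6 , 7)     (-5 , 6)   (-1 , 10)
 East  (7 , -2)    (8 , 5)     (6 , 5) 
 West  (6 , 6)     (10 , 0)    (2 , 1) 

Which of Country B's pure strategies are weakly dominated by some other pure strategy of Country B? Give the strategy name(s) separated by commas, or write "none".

P2

P1: no other strategy beats it everywhere (P2 at North (3>-2); P3 at North (3>1)).
P2 is weakly dominated by P3 (North: 1>-2, South: 10>6, East: 5=5, West: 1>0).
Nothing dominates P3: P1 at South (10>7); P2 at North (1>-2).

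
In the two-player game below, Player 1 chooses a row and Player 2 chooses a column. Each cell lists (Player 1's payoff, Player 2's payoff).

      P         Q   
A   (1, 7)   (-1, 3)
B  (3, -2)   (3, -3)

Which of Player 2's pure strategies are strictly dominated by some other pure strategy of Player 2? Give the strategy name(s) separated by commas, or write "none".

Nothing dominates P: Q at A (7>3).
Q is strictly dominated by P (A: 7>3, B: -2>-3).

Q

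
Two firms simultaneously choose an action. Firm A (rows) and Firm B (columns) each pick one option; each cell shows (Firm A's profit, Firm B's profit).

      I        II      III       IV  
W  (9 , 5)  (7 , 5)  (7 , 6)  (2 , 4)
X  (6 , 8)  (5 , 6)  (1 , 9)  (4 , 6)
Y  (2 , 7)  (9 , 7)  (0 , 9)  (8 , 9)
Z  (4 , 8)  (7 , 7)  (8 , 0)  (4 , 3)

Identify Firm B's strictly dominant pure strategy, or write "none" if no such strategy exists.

none

I fails to dominate II at W (5=5).
II fails to dominate I at W (5=5).
III fails to dominate I at Z (0<8).
IV fails to dominate I at W (4<5).
No single strategy dominates all the others.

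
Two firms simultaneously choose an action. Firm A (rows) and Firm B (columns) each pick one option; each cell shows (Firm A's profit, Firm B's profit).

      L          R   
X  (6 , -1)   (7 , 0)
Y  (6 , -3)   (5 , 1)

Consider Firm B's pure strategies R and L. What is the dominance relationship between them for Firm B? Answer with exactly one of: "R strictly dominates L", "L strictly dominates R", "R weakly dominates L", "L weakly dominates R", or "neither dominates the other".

R strictly dominates L

Compare R to L across each opponent action: X: 0>-1, Y: 1>-3.
Every comparison favours R, so R strictly dominates L.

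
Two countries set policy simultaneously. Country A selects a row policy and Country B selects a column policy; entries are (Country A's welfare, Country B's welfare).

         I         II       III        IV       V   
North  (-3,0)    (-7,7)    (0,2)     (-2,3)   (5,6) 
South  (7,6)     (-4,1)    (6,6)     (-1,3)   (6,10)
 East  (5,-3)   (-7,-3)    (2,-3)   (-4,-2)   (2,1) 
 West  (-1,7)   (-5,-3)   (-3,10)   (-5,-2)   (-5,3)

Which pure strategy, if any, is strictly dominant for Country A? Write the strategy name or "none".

South

South vs North: I: 7>-3, II: -4>-7, III: 6>0, IV: -1>-2, V: 6>5.
South vs East: I: 7>5, II: -4>-7, III: 6>2, IV: -1>-4, V: 6>2.
South vs West: I: 7>-1, II: -4>-5, III: 6>-3, IV: -1>-5, V: 6>-5.
South strictly beats every other strategy against every opponent action, so it is strictly dominant.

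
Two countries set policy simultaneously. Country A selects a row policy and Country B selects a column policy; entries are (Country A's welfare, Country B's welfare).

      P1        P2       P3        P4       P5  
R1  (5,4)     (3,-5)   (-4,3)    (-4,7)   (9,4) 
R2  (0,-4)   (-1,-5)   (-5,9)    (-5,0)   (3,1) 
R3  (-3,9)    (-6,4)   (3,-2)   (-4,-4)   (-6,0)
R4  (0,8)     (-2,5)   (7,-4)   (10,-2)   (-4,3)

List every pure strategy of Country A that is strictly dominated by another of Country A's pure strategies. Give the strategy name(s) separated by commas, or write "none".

R1: no other strategy beats it everywhere (R2 at P1 (5>0); R3 at P1 (5>-3); R4 at P1 (5>0)).
R2: dominated, since R1 does at least as well everywhere (P1: 5>0, P2: 3>-1, P3: -4>-5, P4: -4>-5, P5: 9>3).
R4 strictly dominates R3 — P1: 0>-3, P2: -2>-6, P3: 7>3, P4: 10>-4, P5: -4>-6.
R4: no other strategy beats it everywhere (R1 at P3 (7>-4); R2 at P1 (0=0); R3 at P1 (0>-3)).

R2, R3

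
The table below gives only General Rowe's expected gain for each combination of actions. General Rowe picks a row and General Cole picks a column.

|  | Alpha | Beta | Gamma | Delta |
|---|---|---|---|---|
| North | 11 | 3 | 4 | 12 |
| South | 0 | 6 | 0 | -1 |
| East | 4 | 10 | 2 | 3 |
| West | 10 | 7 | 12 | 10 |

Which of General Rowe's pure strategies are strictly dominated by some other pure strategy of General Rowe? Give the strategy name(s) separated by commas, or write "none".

South

North is not dominated — it holds its own against South at Alpha (11>0); East at Alpha (11>4); West at Alpha (11>10).
East strictly dominates South — Alpha: 4>0, Beta: 10>6, Gamma: 2>0, Delta: 3>-1.
East: no other strategy beats it everywhere (North at Beta (10>3); South at Alpha (4>0); West at Beta (10>7)).
West is not dominated — it holds its own against North at Beta (7>3); South at Alpha (10>0); East at Alpha (10>4).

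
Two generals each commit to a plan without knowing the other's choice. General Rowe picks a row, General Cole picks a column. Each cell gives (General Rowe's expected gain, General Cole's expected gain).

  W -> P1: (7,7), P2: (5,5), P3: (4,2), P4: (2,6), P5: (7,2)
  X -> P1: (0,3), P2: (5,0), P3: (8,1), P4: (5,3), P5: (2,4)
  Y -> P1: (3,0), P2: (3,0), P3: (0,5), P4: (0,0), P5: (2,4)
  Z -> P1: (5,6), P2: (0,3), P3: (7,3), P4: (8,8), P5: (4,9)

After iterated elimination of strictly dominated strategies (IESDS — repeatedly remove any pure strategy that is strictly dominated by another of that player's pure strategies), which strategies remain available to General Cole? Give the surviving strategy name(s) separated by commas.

General Rowe's strategy Y is strictly dominated by W (P1: 7>3, P2: 5>3, P3: 4>0, P4: 2>0, P5: 7>2) and is removed.
Column P2 is eliminated: P1 beats it against every remaining row (W: 7>5, X: 3>0, Z: 6>3).
Column P3 is eliminated: P1 beats it against every remaining row (W: 7>2, X: 3>1, Z: 6>3).
General Rowe's strategy X is strictly dominated by Z (P1: 5>0, P4: 8>5, P5: 4>2) and is removed.
Among the remaining strategies, none is strictly dominated by another pure strategy of the same player, so the elimination stops.
Surviving strategies — General Rowe: {W, Z}; General Cole: {P1, P4, P5}.

P1, P4, P5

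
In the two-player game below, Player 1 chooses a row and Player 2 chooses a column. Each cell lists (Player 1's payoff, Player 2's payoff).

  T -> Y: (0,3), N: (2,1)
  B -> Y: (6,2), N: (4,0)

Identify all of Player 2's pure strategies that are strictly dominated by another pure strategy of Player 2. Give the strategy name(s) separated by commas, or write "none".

Y is not dominated — it holds its own against N at T (3>1).
N: dominated, since Y does at least as well everywhere (T: 3>1, B: 2>0).

N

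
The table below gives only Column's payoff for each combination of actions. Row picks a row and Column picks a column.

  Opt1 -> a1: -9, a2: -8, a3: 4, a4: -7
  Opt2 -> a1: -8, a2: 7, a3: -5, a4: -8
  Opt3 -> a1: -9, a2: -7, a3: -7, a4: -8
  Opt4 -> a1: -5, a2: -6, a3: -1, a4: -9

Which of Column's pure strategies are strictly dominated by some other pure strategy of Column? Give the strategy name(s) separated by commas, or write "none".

a3 strictly dominates a1 — Opt1: 4>-9, Opt2: -5>-8, Opt3: -7>-9, Opt4: -1>-5.
a2 is not dominated — it holds its own against a1 at Opt1 (-8>-9); a3 at Opt2 (7>-5); a4 at Opt2 (7>-8).
a3 is not dominated — it holds its own against a1 at Opt1 (4>-9); a2 at Opt1 (4>-8); a4 at Opt1 (4>-7).
a4: dominated, since a3 does at least as well everywhere (Opt1: 4>-7, Opt2: -5>-8, Opt3: -7>-8, Opt4: -1>-9).

a1, a4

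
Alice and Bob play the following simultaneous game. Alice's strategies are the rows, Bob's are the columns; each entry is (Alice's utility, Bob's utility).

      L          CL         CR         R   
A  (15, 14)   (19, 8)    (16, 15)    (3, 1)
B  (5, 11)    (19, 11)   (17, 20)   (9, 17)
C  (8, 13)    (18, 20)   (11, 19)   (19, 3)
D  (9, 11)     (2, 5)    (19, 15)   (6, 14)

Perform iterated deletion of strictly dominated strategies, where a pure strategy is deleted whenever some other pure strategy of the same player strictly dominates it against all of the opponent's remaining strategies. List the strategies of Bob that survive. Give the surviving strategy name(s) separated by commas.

Column L is eliminated: CR beats it against every remaining row (A: 15>14, B: 20>11, C: 19>13, D: 15>11).
Column R is eliminated: CR beats it against every remaining row (A: 15>1, B: 20>17, C: 19>3, D: 15>14).
For Alice, A strictly dominates C on the remaining columns (CL: 19>18, CR: 16>11); eliminate C.
Bob's strategy CL is strictly dominated by CR (A: 15>8, B: 20>11, D: 15>5) and is removed.
For Alice, B strictly dominates A on the remaining columns (CR: 17>16); eliminate A.
Row B is eliminated: D beats it against every remaining column (CR: 19>17).
Among the remaining strategies, none is strictly dominated by another pure strategy of the same player, so the elimination stops.
Surviving strategies — Alice: {D}; Bob: {CR}.

CR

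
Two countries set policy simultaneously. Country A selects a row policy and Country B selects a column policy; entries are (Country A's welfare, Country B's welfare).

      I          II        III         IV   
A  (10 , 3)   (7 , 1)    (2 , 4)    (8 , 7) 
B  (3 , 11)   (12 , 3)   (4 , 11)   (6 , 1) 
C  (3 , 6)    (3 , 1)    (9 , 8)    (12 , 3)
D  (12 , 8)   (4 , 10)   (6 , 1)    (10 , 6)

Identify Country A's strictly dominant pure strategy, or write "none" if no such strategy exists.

A fails to dominate B at II (7<12).
B fails to dominate A at I (3<10).
C fails to dominate A at I (3<10).
D fails to dominate A at II (4<7).
No single strategy dominates all the others.

none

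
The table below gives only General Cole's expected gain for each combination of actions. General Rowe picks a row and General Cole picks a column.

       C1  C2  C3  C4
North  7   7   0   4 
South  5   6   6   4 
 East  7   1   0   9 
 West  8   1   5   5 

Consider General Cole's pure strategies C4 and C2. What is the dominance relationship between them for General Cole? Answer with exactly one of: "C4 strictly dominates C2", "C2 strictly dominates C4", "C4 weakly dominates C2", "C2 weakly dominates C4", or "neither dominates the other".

Compare C4 to C2 across each choice by General Rowe: North: 4<7, South: 4<6, East: 9>1, West: 5>1.
C4 does better at East, West but worse at North, South; neither strategy dominates the other.

neither dominates the other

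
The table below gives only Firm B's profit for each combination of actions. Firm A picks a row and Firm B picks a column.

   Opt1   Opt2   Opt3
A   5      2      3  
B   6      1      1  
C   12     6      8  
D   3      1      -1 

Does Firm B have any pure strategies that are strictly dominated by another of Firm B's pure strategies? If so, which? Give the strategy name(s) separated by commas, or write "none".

Opt2, Opt3

Nothing dominates Opt1: Opt2 at A (5>2); Opt3 at A (5>3).
Opt2 is strictly dominated by Opt1 (A: 5>2, B: 6>1, C: 12>6, D: 3>1).
Opt3 is strictly dominated by Opt1 (A: 5>3, B: 6>1, C: 12>8, D: 3>-1).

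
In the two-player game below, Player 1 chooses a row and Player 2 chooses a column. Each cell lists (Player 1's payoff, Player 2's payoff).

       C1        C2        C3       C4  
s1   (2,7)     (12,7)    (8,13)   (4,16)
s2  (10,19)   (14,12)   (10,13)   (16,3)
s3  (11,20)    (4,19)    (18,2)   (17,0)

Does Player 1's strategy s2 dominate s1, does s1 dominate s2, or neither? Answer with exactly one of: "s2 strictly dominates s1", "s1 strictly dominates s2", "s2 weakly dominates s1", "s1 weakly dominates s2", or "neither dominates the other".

s2's payoffs vs s1's, by Player 2's action — C1: 10>2, C2: 14>12, C3: 10>8, C4: 16>4.
Every comparison favours s2, so s2 strictly dominates s1.

s2 strictly dominates s1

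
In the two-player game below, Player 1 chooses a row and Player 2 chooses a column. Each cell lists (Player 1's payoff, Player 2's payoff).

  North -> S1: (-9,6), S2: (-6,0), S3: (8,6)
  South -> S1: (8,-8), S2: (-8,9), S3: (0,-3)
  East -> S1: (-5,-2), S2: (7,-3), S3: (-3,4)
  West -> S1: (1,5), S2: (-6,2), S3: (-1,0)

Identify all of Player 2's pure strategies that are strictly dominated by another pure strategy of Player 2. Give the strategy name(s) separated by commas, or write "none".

S1 is not dominated — it holds its own against S2 at North (6>0); S3 at North (6=6).
S2 is not dominated — it holds its own against S1 at South (9>-8); S3 at South (9>-3).
S3: no other strategy beats it everywhere (S1 at North (6=6); S2 at North (6>0)).

none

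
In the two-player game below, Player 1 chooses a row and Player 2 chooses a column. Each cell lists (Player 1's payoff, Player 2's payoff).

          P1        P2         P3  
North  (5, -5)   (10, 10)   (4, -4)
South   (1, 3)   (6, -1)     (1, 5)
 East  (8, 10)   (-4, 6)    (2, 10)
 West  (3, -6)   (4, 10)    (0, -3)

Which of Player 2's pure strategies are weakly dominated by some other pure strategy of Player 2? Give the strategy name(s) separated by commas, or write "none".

P1

P3 weakly dominates P1 — North: -4>-5, South: 5>3, East: 10=10, West: -3>-6.
P2: no other strategy beats it everywhere (P1 at North (10>-5); P3 at North (10>-4)).
P3: no other strategy beats it everywhere (P1 at North (-4>-5); P2 at South (5>-1)).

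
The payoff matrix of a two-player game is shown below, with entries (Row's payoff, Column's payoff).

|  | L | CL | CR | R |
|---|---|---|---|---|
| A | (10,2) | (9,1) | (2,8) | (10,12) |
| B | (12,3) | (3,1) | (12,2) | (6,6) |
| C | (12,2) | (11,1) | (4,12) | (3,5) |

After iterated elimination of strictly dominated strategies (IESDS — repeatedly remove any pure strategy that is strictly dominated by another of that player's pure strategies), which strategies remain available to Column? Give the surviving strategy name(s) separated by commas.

R

For Column, R strictly dominates L on the remaining rows (A: 12>2, B: 6>3, C: 5>2); eliminate L.
For Column, CR strictly dominates CL on the remaining rows (A: 8>1, B: 2>1, C: 12>1); eliminate CL.
For Row, B strictly dominates C on the remaining columns (CR: 12>4, R: 6>3); eliminate C.
For Column, R strictly dominates CR on the remaining rows (A: 12>8, B: 6>2); eliminate CR.
Row's strategy B is strictly dominated by A (R: 10>6) and is removed.
Among the remaining strategies, none is strictly dominated by another pure strategy of the same player, so the elimination stops.
Surviving strategies — Row: {A}; Column: {R}.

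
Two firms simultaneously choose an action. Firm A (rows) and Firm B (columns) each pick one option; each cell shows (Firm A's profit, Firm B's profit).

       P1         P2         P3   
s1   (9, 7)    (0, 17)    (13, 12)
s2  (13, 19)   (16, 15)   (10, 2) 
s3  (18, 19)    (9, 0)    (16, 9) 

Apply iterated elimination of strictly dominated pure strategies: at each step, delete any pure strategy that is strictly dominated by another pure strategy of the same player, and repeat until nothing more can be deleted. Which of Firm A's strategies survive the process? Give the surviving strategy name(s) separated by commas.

s3

For Firm A, s3 strictly dominates s1 on the remaining columns (P1: 18>9, P2: 9>0, P3: 16>13); eliminate s1.
For Firm B, P1 strictly dominates P2 on the remaining rows (s2: 19>15, s3: 19>0); eliminate P2.
For Firm A, s3 strictly dominates s2 on the remaining columns (P1: 18>13, P3: 16>10); eliminate s2.
Column P3 is eliminated: P1 beats it against every remaining row (s3: 19>9).
Among the remaining strategies, none is strictly dominated by another pure strategy of the same player, so the elimination stops.
Surviving strategies — Firm A: {s3}; Firm B: {P1}.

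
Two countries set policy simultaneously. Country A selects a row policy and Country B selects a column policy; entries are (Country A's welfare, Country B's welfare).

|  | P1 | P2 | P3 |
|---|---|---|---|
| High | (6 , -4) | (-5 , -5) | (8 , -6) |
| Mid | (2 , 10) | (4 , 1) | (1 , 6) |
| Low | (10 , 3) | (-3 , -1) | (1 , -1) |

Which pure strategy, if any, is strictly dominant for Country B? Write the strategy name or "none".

P1 vs P2: High: -4>-5, Mid: 10>1, Low: 3>-1.
P1 vs P3: High: -4>-6, Mid: 10>6, Low: 3>-1.
P1 strictly beats every other strategy against every opponent action, so it is strictly dominant.

P1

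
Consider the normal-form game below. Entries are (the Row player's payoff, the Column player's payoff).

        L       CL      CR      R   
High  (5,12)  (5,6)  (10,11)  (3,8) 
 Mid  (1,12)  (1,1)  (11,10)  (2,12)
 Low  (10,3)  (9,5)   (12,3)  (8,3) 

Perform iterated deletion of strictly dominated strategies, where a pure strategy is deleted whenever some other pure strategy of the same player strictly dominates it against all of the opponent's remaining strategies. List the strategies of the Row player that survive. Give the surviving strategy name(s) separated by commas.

Low

Row High is eliminated: Low beats it against every remaining column (L: 10>5, CL: 9>5, CR: 12>10, R: 8>3).
For the Row player, Low strictly dominates Mid on the remaining columns (L: 10>1, CL: 9>1, CR: 12>11, R: 8>2); eliminate Mid.
Column L is eliminated: CL beats it against every remaining row (Low: 5>3).
The Column player's strategy CR is strictly dominated by CL (Low: 5>3) and is removed.
For the Column player, CL strictly dominates R on the remaining rows (Low: 5>3); eliminate R.
Among the remaining strategies, none is strictly dominated by another pure strategy of the same player, so the elimination stops.
Surviving strategies — the Row player: {Low}; the Column player: {CL}.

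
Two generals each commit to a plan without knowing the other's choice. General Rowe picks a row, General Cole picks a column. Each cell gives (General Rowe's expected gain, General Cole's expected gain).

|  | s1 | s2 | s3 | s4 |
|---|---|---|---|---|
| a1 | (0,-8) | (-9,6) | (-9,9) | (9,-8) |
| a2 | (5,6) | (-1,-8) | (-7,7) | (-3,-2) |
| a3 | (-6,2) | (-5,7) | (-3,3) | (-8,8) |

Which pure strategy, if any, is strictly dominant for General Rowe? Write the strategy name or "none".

a1 fails to dominate a2 at s1 (0<5).
a2 fails to dominate a1 at s4 (-3<9).
a3 fails to dominate a1 at s1 (-6<0).
No single strategy dominates all the others.

none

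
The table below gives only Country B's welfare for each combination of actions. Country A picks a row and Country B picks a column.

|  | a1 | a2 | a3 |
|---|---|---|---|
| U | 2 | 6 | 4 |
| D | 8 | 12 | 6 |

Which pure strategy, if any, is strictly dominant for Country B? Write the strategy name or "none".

a2 vs a1: U: 6>2, D: 12>8.
a2 vs a3: U: 6>4, D: 12>6.
a2 strictly beats every other strategy against every opponent action, so it is strictly dominant.

a2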